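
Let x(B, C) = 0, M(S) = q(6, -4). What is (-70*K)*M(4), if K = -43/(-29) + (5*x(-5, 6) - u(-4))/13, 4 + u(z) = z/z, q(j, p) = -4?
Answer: 180880/377 ≈ 479.79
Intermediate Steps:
M(S) = -4
u(z) = -3 (u(z) = -4 + z/z = -4 + 1 = -3)
K = 646/377 (K = -43/(-29) + (5*0 - 1*(-3))/13 = -43*(-1/29) + (0 + 3)*(1/13) = 43/29 + 3*(1/13) = 43/29 + 3/13 = 646/377 ≈ 1.7135)
(-70*K)*M(4) = -70*646/377*(-4) = -45220/377*(-4) = 180880/377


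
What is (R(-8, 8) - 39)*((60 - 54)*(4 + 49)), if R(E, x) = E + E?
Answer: -17490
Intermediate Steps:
R(E, x) = 2*E
(R(-8, 8) - 39)*((60 - 54)*(4 + 49)) = (2*(-8) - 39)*((60 - 54)*(4 + 49)) = (-16 - 39)*(6*53) = -55*318 = -17490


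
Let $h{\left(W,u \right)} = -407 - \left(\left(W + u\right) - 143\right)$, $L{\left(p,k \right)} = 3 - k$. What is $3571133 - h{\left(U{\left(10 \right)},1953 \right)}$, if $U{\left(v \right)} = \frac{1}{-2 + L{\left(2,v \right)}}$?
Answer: $\frac{32160149}{9} \approx 3.5733 \cdot 10^{6}$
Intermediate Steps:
$U{\left(v \right)} = \frac{1}{1 - v}$ ($U{\left(v \right)} = \frac{1}{-2 - \left(-3 + v\right)} = \frac{1}{1 - v}$)
$h{\left(W,u \right)} = -264 - W - u$ ($h{\left(W,u \right)} = -407 - \left(-143 + W + u\right) = -264 - W - u$)
$3571133 - h{\left(U{\left(10 \right)},1953 \right)} = 3571133 - \left(-264 - - \frac{1}{-1 + 10} - 1953\right) = 3571133 - \left(-264 - - \frac{1}{9} - 1953\right) = 3571133 - \left(-264 + \frac{1}{9} - 1953\right) = 3571133 - - \frac{19952}{9} = 3571133 + \frac{19952}{9} = \frac{32160149}{9}$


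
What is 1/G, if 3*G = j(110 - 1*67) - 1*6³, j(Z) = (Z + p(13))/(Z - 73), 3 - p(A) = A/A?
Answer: -2/145 ≈ -0.013793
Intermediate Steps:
p(A) = 2 (p(A) = 3 - A/A = 3 - 1*1 = 3 - 1 = 2)
j(Z) = (2 + Z)/(-73 + Z) (j(Z) = (Z + 2)/(Z - 73) = (2 + Z)/(-73 + Z))
G = -145/2 (G = ((2 + (110 - 1*67))/(-73 + (110 - 1*67)) - 1*6³)/3 = ((2 + (110 - 67))/(-73 + (110 - 67)) - 1*216)/3 = ((2 + 43)/(-73 + 43) - 216)/3 = (45/(-30) - 216)/3 = (-1/30*45 - 216)/3 = (-3/2 - 216)/3 = (⅓)*(-435/2) = -145/2 ≈ -72.500)
1/G = 1/(-145/2) = -2/145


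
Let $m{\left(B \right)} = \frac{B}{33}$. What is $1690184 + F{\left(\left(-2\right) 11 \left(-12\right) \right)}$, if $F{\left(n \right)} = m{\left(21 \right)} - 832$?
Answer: $\frac{18582879}{11} \approx 1.6894 \cdot 10^{6}$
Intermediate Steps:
$m{\left(B \right)} = \frac{B}{33}$ ($m{\left(B \right)} = B \frac{1}{33} = \frac{B}{33}$)
$F{\left(n \right)} = - \frac{9145}{11}$ ($F{\left(n \right)} = \frac{1}{33} \cdot 21 - 832 = \frac{7}{11} - 832 = - \frac{9145}{11}$)
$1690184 + F{\left(\left(-2\right) 11 \left(-12\right) \right)} = 1690184 - \frac{9145}{11} = \frac{18582879}{11}$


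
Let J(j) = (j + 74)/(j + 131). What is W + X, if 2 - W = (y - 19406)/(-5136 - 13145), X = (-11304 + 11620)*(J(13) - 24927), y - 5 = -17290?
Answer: -1727936446481/219372 ≈ -7.8767e+6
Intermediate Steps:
J(j) = (74 + j)/(131 + j)
y = -17285 (y = 5 - 17290 = -17285)
X = -94520893/12 (X = (-11304 + 11620)*((74 + 13)/(131 + 13) - 24927) = 316*(87/144 - 24927) = 316*((1/144)*87 - 24927) = 316*(29/48 - 24927) = 316*(-1196467/48) = -94520893/12 ≈ -7.8767e+6)
W = -129/18281 (W = 2 - (-17285 - 19406)/(-5136 - 13145) = 2 - (-36691)/(-18281) = 2 - (-36691)*(-1)/18281 = 2 - 1*36691/18281 = 2 - 36691/18281 = -129/18281 ≈ -0.0070565)
W + X = -129/18281 - 94520893/12 = -1727936446481/219372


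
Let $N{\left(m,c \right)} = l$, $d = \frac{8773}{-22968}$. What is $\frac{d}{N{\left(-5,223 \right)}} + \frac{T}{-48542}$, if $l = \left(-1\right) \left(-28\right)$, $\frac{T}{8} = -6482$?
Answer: $\frac{16461471029}{15608777184} \approx 1.0546$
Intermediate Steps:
$T = -51856$ ($T = 8 \left(-6482\right) = -51856$)
$d = - \frac{8773}{22968}$ ($d = 8773 \left(- \frac{1}{22968}\right) = - \frac{8773}{22968} \approx -0.38197$)
$l = 28$
$N{\left(m,c \right)} = 28$
$\frac{d}{N{\left(-5,223 \right)}} + \frac{T}{-48542} = - \frac{8773}{22968 \cdot 28} - \frac{51856}{-48542} = \left(- \frac{8773}{22968}\right) \frac{1}{28} - - \frac{25928}{24271} = - \frac{8773}{643104} + \frac{25928}{24271} = \frac{16461471029}{15608777184}$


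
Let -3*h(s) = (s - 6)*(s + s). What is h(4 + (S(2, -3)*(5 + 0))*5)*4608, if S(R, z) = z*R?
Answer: -68173824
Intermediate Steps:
S(R, z) = R*z
h(s) = -2*s*(-6 + s)/3 (h(s) = -(s - 6)*(s + s)/3 = -(-6 + s)*2*s/3 = -2*s*(-6 + s)/3)
h(4 + (S(2, -3)*(5 + 0))*5)*4608 = (2*(4 + ((2*(-3))*(5 + 0))*5)*(6 - (4 + ((2*(-3))*(5 + 0))*5))/3)*4608 = (2*(4 - 6*5*5)*(6 - (4 - 6*5*5))/3)*4608 = (2*(4 - 30*5)*(6 - (4 - 30*5))/3)*4608 = (2*(4 - 150)*(6 - (4 - 150))/3)*4608 = ((2/3)*(-146)*(6 - 1*(-146)))*4608 = ((2/3)*(-146)*(6 + 146))*4608 = ((2/3)*(-146)*152)*4608 = -44384/3*4608 = -68173824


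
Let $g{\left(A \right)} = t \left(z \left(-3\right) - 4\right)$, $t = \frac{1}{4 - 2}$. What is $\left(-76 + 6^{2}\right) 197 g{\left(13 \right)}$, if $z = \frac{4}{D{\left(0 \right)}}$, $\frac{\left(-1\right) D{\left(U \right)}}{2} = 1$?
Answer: $-7880$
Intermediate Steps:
$t = \frac{1}{2} \approx 0.5$
$D{\left(U \right)} = -2$ ($D{\left(U \right)} = \left(-2\right) 1 = -2$)
$z = -2$ ($z = \frac{4}{-2} = 4 \left(- \frac{1}{2}\right) = -2$)
$g{\left(A \right)} = 1$ ($g{\left(A \right)} = \frac{\left(-2\right) \left(-3\right) - 4}{2} = \frac{6 - 4}{2} = \frac{1}{2} \cdot 2 = 1$)
$\left(-76 + 6^{2}\right) 197 g{\left(13 \right)} = \left(-76 + 6^{2}\right) 197 \cdot 1 = \left(-76 + 36\right) 197 \cdot 1 = \left(-40\right) 197 \cdot 1 = \left(-7880\right) 1 = -7880$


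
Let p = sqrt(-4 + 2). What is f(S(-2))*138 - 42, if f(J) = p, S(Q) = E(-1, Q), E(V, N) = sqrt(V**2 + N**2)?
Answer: -42 + 138*I*sqrt(2) ≈ -42.0 + 195.16*I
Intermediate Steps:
E(V, N) = sqrt(N**2 + V**2)
S(Q) = sqrt(1 + Q**2) (S(Q) = sqrt(Q**2 + (-1)**2) = sqrt(Q**2 + 1) = sqrt(1 + Q**2))
p = I*sqrt(2) (p = sqrt(-2) = I*sqrt(2) ≈ 1.4142*I)
f(J) = I*sqrt(2)
f(S(-2))*138 - 42 = (I*sqrt(2))*138 - 42 = 138*I*sqrt(2) - 42 = -42 + 138*I*sqrt(2)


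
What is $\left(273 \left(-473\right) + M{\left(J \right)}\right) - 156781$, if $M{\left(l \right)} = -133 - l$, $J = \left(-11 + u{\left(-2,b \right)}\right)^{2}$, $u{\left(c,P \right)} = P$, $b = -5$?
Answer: $-286299$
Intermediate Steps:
$J = 256$ ($J = \left(-11 - 5\right)^{2} = \left(-16\right)^{2} = 256$)
$\left(273 \left(-473\right) + M{\left(J \right)}\right) - 156781 = \left(273 \left(-473\right) - 389\right) - 156781 = \left(-129129 - 389\right) - 156781 = -129518 - 156781 = -286299$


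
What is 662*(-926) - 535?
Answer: -613547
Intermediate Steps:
662*(-926) - 535 = -613012 - 535 = -613547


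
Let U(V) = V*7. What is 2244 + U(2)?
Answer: 2258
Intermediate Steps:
U(V) = 7*V
2244 + U(2) = 2244 + 7*2 = 2244 + 14 = 2258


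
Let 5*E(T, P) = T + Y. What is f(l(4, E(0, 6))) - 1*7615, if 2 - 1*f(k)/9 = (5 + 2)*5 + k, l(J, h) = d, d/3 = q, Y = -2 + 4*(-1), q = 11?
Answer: -8209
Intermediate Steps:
Y = -6 (Y = -2 - 4 = -6)
E(T, P) = -6/5 + T/5 (E(T, P) = (T - 6)/5 = (-6 + T)/5 = -6/5 + T/5)
d = 33 (d = 3*11 = 33)
l(J, h) = 33
f(k) = -297 - 9*k (f(k) = 18 - 9*((5 + 2)*5 + k) = 18 - 9*(7*5 + k) = 18 - 9*(35 + k) = 18 + (-315 - 9*k) = -297 - 9*k)
f(l(4, E(0, 6))) - 1*7615 = (-297 - 9*33) - 1*7615 = (-297 - 297) - 7615 = -594 - 7615 = -8209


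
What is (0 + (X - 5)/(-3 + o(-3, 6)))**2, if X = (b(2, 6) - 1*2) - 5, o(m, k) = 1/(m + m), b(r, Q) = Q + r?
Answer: 576/361 ≈ 1.5956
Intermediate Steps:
o(m, k) = 1/(2*m)
X = 1 (X = ((6 + 2) - 1*2) - 5 = (8 - 2) - 5 = 6 - 5 = 1)
(0 + (X - 5)/(-3 + o(-3, 6)))**2 = (0 + (1 - 5)/(-3 + (1/2)/(-3)))**2 = (0 - 4/(-3 + (1/2)*(-1/3)))**2 = (0 - 4/(-3 - 1/6))**2 = (0 - 4/(-19/6))**2 = (0 - 4*(-6/19))**2 = (0 + 24/19)**2 = (24/19)**2 = 576/361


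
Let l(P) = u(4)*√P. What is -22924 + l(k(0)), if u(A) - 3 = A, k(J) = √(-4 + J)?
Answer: -22917 + 7*I ≈ -22917.0 + 7.0*I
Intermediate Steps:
u(A) = 3 + A
l(P) = 7*√P (l(P) = (3 + 4)*√P = 7*√P)
-22924 + l(k(0)) = -22924 + 7*√(√(-4 + 0)) = -22924 + 7*√(√(-4)) = -22924 + 7*√(2*I) = -22924 + 7*(1 + I) = -22924 + (7 + 7*I) = -22917 + 7*I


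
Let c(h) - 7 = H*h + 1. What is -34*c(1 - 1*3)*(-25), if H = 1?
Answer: 5100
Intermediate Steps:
c(h) = 8 + h (c(h) = 7 + (1*h + 1) = 7 + (h + 1) = 7 + (1 + h) = 8 + h)
-34*c(1 - 1*3)*(-25) = -34*(8 + (1 - 1*3))*(-25) = -34*(8 + (1 - 3))*(-25) = -34*(8 - 2)*(-25) = -34*6*(-25) = -204*(-25) = 5100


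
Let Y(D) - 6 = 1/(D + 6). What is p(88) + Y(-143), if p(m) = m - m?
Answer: 821/137 ≈ 5.9927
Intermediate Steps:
p(m) = 0
Y(D) = 6 + 1/(6 + D) (Y(D) = 6 + 1/(D + 6) = 6 + 1/(6 + D))
p(88) + Y(-143) = 0 + (37 + 6*(-143))/(6 - 143) = 0 + (37 - 858)/(-137) = 0 - 1/137*(-821) = 0 + 821/137 = 821/137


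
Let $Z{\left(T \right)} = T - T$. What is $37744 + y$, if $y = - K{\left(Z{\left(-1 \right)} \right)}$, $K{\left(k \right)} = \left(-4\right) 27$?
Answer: $37852$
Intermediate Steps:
$Z{\left(T \right)} = 0$
$K{\left(k \right)} = -108$
$y = 108$ ($y = \left(-1\right) \left(-108\right) = 108$)
$37744 + y = 37744 + 108 = 37852$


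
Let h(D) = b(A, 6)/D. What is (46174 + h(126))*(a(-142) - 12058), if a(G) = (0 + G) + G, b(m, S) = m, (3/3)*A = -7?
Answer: -1709636467/3 ≈ -5.6988e+8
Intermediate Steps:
A = -7
a(G) = 2*G (a(G) = G + G = 2*G)
h(D) = -7/D
(46174 + h(126))*(a(-142) - 12058) = (46174 - 7/126)*(2*(-142) - 12058) = (46174 - 7*1/126)*(-284 - 12058) = (46174 - 1/18)*(-12342) = (831131/18)*(-12342) = -1709636467/3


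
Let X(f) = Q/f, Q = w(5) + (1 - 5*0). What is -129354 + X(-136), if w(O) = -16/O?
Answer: -87960709/680 ≈ -1.2935e+5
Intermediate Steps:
Q = -11/5 (Q = -16/5 + (1 - 5*0) = -16*1/5 + (1 + 0) = -16/5 + 1 = -11/5 ≈ -2.2000)
X(f) = -11/(5*f)
-129354 + X(-136) = -129354 - 11/5/(-136) = -129354 - 11/5*(-1/136) = -129354 + 11/680 = -87960709/680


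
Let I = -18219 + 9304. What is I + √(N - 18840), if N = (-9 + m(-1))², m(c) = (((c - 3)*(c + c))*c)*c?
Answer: -8915 + I*√18839 ≈ -8915.0 + 137.26*I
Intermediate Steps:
I = -8915
m(c) = 2*c³*(-3 + c) (m(c) = (((-3 + c)*(2*c))*c)*c = ((2*c*(-3 + c))*c)*c = (2*c²*(-3 + c))*c = 2*c³*(-3 + c))
N = 1 (N = (-9 + 2*(-1)³*(-3 - 1))² = (-9 + 2*(-1)*(-4))² = (-9 + 8)² = (-1)² = 1)
I + √(N - 18840) = -8915 + √(1 - 18840) = -8915 + √(-18839) = -8915 + I*√18839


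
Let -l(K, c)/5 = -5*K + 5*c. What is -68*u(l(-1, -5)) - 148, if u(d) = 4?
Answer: -420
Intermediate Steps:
l(K, c) = -25*c + 25*K (l(K, c) = -5*(-5*K + 5*c) = -25*c + 25*K)
-68*u(l(-1, -5)) - 148 = -68*4 - 148 = -272 - 148 = -420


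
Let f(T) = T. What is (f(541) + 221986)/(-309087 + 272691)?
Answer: -222527/36396 ≈ -6.1141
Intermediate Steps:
(f(541) + 221986)/(-309087 + 272691) = (541 + 221986)/(-309087 + 272691) = 222527/(-36396) = 222527*(-1/36396) = -222527/36396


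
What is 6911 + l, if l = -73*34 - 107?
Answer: 4322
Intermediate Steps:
l = -2589 (l = -2482 - 107 = -2589)
6911 + l = 6911 - 2589 = 4322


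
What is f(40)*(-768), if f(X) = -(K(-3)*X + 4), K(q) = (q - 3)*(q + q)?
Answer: 1108992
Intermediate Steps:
K(q) = 2*q*(-3 + q) (K(q) = (-3 + q)*(2*q) = 2*q*(-3 + q))
f(X) = -4 - 36*X (f(X) = -((2*(-3)*(-3 - 3))*X + 4) = -((2*(-3)*(-6))*X + 4) = -(36*X + 4) = -(4 + 36*X) = -4 - 36*X)
f(40)*(-768) = (-4 - 36*40)*(-768) = (-4 - 1440)*(-768) = -1444*(-768) = 1108992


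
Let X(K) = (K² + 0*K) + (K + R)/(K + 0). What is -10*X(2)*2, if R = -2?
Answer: -80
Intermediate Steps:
X(K) = K² + (-2 + K)/K (X(K) = (K² + 0*K) + (K - 2)/(K + 0) = (K² + 0) + (-2 + K)/K = K² + (-2 + K)/K)
-10*X(2)*2 = -10*(-2 + 2 + 2³)/2*2 = -5*(-2 + 2 + 8)*2 = -5*8*2 = -10*4*2 = -40*2 = -80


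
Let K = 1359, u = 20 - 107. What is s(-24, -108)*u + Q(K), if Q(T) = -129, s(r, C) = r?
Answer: 1959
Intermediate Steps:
u = -87
s(-24, -108)*u + Q(K) = -24*(-87) - 129 = 2088 - 129 = 1959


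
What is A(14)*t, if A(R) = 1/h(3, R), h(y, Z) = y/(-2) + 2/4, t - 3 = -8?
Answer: 5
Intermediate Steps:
t = -5 (t = 3 - 8 = -5)
h(y, Z) = 1/2 - y/2 (h(y, Z) = y*(-1/2) + 2*(1/4) = -y/2 + 1/2 = 1/2 - y/2)
A(R) = -1 (A(R) = 1/(1/2 - 1/2*3) = 1/(1/2 - 3/2) = 1/(-1) = -1)
A(14)*t = -1*(-5) = 5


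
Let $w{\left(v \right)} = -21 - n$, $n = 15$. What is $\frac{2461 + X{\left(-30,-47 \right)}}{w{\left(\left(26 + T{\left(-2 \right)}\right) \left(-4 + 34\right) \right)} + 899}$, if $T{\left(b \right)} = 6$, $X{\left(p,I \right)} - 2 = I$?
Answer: $\frac{2416}{863} \approx 2.7995$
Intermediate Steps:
$X{\left(p,I \right)} = 2 + I$
$w{\left(v \right)} = -36$ ($w{\left(v \right)} = -21 - 15 = -36$)
$\frac{2461 + X{\left(-30,-47 \right)}}{w{\left(\left(26 + T{\left(-2 \right)}\right) \left(-4 + 34\right) \right)} + 899} = \frac{2461 + \left(2 - 47\right)}{-36 + 899} = \frac{2461 - 45}{863} = 2416 \cdot \frac{1}{863} = \frac{2416}{863}$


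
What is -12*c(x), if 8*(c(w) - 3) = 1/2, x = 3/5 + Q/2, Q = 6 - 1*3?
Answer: -147/4 ≈ -36.750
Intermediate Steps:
Q = 3 (Q = 6 - 3 = 3)
x = 21/10 (x = 3/5 + 3/2 = 21/10 ≈ 2.1000)
c(w) = 49/16 (c(w) = 3 + (1/2)/8 = 3 + (1*(1/2))/8 = 3 + (1/8)*(1/2) = 3 + 1/16 = 49/16)
-12*c(x) = -12*49/16 = -147/4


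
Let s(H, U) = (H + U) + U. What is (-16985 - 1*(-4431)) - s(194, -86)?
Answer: -12576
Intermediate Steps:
s(H, U) = H + 2*U
(-16985 - 1*(-4431)) - s(194, -86) = (-16985 - 1*(-4431)) - (194 + 2*(-86)) = (-16985 + 4431) - (194 - 172) = -12554 - 1*22 = -12554 - 22 = -12576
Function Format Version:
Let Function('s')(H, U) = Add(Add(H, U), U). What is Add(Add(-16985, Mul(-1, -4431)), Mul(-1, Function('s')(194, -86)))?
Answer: -12576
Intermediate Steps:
Function('s')(H, U) = Add(H, Mul(2, U))
Add(Add(-16985, Mul(-1, -4431)), Mul(-1, Function('s')(194, -86))) = Add(Add(-16985, Mul(-1, -4431)), Mul(-1, Add(194, Mul(2, -86)))) = Add(Add(-16985, 4431), Mul(-1, Add(194, -172))) = Add(-12554, Mul(-1, 22)) = Add(-12554, -22) = -12576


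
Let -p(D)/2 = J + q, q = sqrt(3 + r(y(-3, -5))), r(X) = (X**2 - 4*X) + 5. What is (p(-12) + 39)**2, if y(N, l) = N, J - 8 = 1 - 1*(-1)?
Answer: 477 - 76*sqrt(29) ≈ 67.728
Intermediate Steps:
J = 10 (J = 8 + (1 - 1*(-1)) = 8 + (1 + 1) = 8 + 2 = 10)
r(X) = 5 + X**2 - 4*X
q = sqrt(29) (q = sqrt(3 + (5 + (-3)**2 - 4*(-3))) = sqrt(3 + (5 + 9 + 12)) = sqrt(3 + 26) = sqrt(29) ≈ 5.3852)
p(D) = -20 - 2*sqrt(29) (p(D) = -2*(10 + sqrt(29)) = -20 - 2*sqrt(29))
(p(-12) + 39)**2 = ((-20 - 2*sqrt(29)) + 39)**2 = (19 - 2*sqrt(29))**2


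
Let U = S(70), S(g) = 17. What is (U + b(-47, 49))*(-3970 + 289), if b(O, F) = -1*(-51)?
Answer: -250308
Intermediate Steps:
b(O, F) = 51
U = 17
(U + b(-47, 49))*(-3970 + 289) = (17 + 51)*(-3970 + 289) = 68*(-3681) = -250308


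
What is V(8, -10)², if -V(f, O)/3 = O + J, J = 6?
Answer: 144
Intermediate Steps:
V(f, O) = -18 - 3*O (V(f, O) = -3*(O + 6) = -3*(6 + O) = -18 - 3*O)
V(8, -10)² = (-18 - 3*(-10))² = (-18 + 30)² = 12² = 144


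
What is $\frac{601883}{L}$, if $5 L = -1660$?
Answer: $- \frac{601883}{332} \approx -1812.9$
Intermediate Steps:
$L = -332$ ($L = \frac{1}{5} \left(-1660\right) = -332$)
$\frac{601883}{L} = \frac{601883}{-332} = 601883 \left(- \frac{1}{332}\right) = - \frac{601883}{332}$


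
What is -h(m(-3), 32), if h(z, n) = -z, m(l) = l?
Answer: -3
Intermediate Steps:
-h(m(-3), 32) = -(-1)*(-3) = -1*3 = -3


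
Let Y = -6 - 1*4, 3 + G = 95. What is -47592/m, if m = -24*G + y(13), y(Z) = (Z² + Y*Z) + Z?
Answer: 11898/539 ≈ 22.074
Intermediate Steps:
G = 92 (G = -3 + 95 = 92)
Y = -10 (Y = -6 - 4 = -10)
y(Z) = Z² - 9*Z (y(Z) = (Z² - 10*Z) + Z = Z² - 9*Z)
m = -2156 (m = -24*92 + 13*(-9 + 13) = -2208 + 13*4 = -2208 + 52 = -2156)
-47592/m = -47592/(-2156) = -47592*(-1/2156) = 11898/539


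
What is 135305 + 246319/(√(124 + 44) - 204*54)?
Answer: 684034617364/5056337 - 246319*√42/60676044 ≈ 1.3528e+5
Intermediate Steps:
135305 + 246319/(√(124 + 44) - 204*54) = 135305 + 246319/(√168 - 11016) = 135305 + 246319/(2*√42 - 11016) = 135305 + 246319/(-11016 + 2*√42)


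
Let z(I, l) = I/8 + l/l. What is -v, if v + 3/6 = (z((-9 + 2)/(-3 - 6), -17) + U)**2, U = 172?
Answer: -155323777/5184 ≈ -29962.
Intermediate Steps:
z(I, l) = 1 + I/8 (z(I, l) = I*(1/8) + 1 = I/8 + 1 = 1 + I/8)
v = 155323777/5184 (v = -1/2 + ((1 + ((-9 + 2)/(-3 - 6))/8) + 172)**2 = -1/2 + ((1 + (-7/(-9))/8) + 172)**2 = -1/2 + ((1 + (-7*(-1/9))/8) + 172)**2 = -1/2 + ((1 + (1/8)*(7/9)) + 172)**2 = -1/2 + ((1 + 7/72) + 172)**2 = -1/2 + (79/72 + 172)**2 = -1/2 + (12463/72)**2 = -1/2 + 155326369/5184 = 155323777/5184 ≈ 29962.)
-v = -1*155323777/5184 = -155323777/5184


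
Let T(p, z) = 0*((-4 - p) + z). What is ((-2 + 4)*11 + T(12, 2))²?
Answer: 484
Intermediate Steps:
T(p, z) = 0 (T(p, z) = 0*(-4 + z - p) = 0)
((-2 + 4)*11 + T(12, 2))² = ((-2 + 4)*11 + 0)² = (2*11 + 0)² = (22 + 0)² = 22² = 484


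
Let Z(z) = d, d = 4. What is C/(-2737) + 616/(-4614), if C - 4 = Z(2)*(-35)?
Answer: -31132/371427 ≈ -0.083817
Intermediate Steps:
Z(z) = 4
C = -136 (C = 4 + 4*(-35) = 4 - 140 = -136)
C/(-2737) + 616/(-4614) = -136/(-2737) + 616/(-4614) = -136*(-1/2737) + 616*(-1/4614) = 8/161 - 308/2307 = -31132/371427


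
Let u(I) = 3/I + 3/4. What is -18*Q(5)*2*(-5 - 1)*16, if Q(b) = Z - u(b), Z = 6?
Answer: 80352/5 ≈ 16070.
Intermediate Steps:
u(I) = 3/4 + 3/I (u(I) = 3/I + 3*(1/4) = 3/I + 3/4 = 3/4 + 3/I)
Q(b) = 21/4 - 3/b (Q(b) = 6 - (3/4 + 3/b) = 6 + (-3/4 - 3/b) = 21/4 - 3/b)
-18*Q(5)*2*(-5 - 1)*16 = -18*(21/4 - 3/5)*2*(-5 - 1)*16 = -18*(21/4 - 3*1/5)*2*(-6)*16 = -18*(21/4 - 3/5)*2*(-6)*16 = -18*(93/20)*2*(-6)*16 = -837*(-6)/5*16 = -18*(-279/5)*16 = (5022/5)*16 = 80352/5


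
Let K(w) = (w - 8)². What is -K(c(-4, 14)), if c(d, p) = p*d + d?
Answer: -4624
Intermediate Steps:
c(d, p) = d + d*p (c(d, p) = d*p + d = d + d*p)
K(w) = (-8 + w)²
-K(c(-4, 14)) = -(-8 - 4*(1 + 14))² = -(-8 - 4*15)² = -(-8 - 60)² = -1*(-68)² = -1*4624 = -4624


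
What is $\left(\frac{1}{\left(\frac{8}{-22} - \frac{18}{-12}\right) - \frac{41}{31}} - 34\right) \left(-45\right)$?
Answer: $\frac{225000}{127} \approx 1771.7$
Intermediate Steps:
$\left(\frac{1}{\left(\frac{8}{-22} - \frac{18}{-12}\right) - \frac{41}{31}} - 34\right) \left(-45\right) = \left(\frac{1}{\left(8 \left(- \frac{1}{22}\right) - - \frac{3}{2}\right) - \frac{41}{31}} - 34\right) \left(-45\right) = \left(\frac{1}{\left(- \frac{4}{11} + \frac{3}{2}\right) - \frac{41}{31}} - 34\right) \left(-45\right) = \left(\frac{1}{\frac{25}{22} - \frac{41}{31}} - 34\right) \left(-45\right) = \left(\frac{1}{- \frac{127}{682}} - 34\right) \left(-45\right) = \left(- \frac{682}{127} - 34\right) \left(-45\right) = \left(- \frac{5000}{127}\right) \left(-45\right) = \frac{225000}{127}$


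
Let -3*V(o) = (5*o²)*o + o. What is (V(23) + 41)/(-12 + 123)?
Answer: -20245/111 ≈ -182.39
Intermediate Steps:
V(o) = -5*o³/3 - o/3 (V(o) = -((5*o²)*o + o)/3 = -(5*o³ + o)/3 = -(o + 5*o³)/3 = -5*o³/3 - o/3)
(V(23) + 41)/(-12 + 123) = (-⅓*23*(1 + 5*23²) + 41)/(-12 + 123) = (-⅓*23*(1 + 5*529) + 41)/111 = (-⅓*23*(1 + 2645) + 41)*(1/111) = (-⅓*23*2646 + 41)*(1/111) = (-20286 + 41)*(1/111) = -20245*1/111 = -20245/111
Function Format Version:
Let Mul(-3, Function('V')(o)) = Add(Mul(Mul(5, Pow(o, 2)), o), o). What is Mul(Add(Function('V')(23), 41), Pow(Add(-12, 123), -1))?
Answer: Rational(-20245, 111) ≈ -182.39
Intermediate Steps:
Function('V')(o) = Add(Mul(Rational(-5, 3), Pow(o, 3)), Mul(Rational(-1, 3), o)) (Function('V')(o) = Mul(Rational(-1, 3), Add(Mul(Mul(5, Pow(o, 2)), o), o)) = Mul(Rational(-1, 3), Add(Mul(5, Pow(o, 3)), o)) = Mul(Rational(-1, 3), Add(o, Mul(5, Pow(o, 3)))) = Add(Mul(Rational(-5, 3), Pow(o, 3)), Mul(Rational(-1, 3), o)))
Mul(Add(Function('V')(23), 41), Pow(Add(-12, 123), -1)) = Mul(Add(Mul(Rational(-1, 3), 23, Add(1, Mul(5, Pow(23, 2)))), 41), Pow(Add(-12, 123), -1)) = Mul(Add(Mul(Rational(-1, 3), 23, Add(1, Mul(5, 529))), 41), Pow(111, -1)) = Mul(Add(Mul(Rational(-1, 3), 23, Add(1, 2645)), 41), Rational(1, 111)) = Mul(Add(Mul(Rational(-1, 3), 23, 2646), 41), Rational(1, 111)) = Mul(Add(-20286, 41), Rational(1, 111)) = Mul(-20245, Rational(1, 111)) = Rational(-20245, 111)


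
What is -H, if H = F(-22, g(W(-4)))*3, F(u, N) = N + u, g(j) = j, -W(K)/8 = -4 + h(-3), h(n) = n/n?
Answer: -6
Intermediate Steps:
h(n) = 1
W(K) = 24 (W(K) = -8*(-4 + 1) = -8*(-3) = 24)
H = 6 (H = (24 - 22)*3 = 2*3 = 6)
-H = -1*6 = -6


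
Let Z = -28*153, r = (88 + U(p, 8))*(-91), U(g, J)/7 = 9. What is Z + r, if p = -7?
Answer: -18025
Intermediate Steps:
U(g, J) = 63 (U(g, J) = 7*9 = 63)
r = -13741 (r = (88 + 63)*(-91) = 151*(-91) = -13741)
Z = -4284
Z + r = -4284 - 13741 = -18025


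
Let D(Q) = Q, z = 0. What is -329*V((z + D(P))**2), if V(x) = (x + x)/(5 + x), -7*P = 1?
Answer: -329/123 ≈ -2.6748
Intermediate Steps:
P = -1/7 (P = -1/7*1 = -1/7 ≈ -0.14286)
V(x) = 2*x/(5 + x) (V(x) = (2*x)/(5 + x) = 2*x/(5 + x))
-329*V((z + D(P))**2) = -658*(0 - 1/7)**2/(5 + (0 - 1/7)**2) = -658*(-1/7)**2/(5 + (-1/7)**2) = -658/(49*(5 + 1/49)) = -658/(49*246/49) = -658*49/(49*246) = -329*1/123 = -329/123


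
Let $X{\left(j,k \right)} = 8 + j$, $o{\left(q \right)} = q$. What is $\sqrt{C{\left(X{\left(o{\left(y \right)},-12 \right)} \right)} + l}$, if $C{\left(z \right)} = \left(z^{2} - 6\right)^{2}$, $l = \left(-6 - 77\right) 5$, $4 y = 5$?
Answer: $\frac{\sqrt{1514289}}{16} \approx 76.91$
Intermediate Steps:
$y = \frac{5}{4}$ ($y = \frac{1}{4} \cdot 5 = \frac{5}{4} \approx 1.25$)
$l = -415$ ($l = \left(-83\right) 5 = -415$)
$C{\left(z \right)} = \left(-6 + z^{2}\right)^{2}$
$\sqrt{C{\left(X{\left(o{\left(y \right)},-12 \right)} \right)} + l} = \sqrt{\left(-6 + \left(8 + \frac{5}{4}\right)^{2}\right)^{2} - 415} = \sqrt{\left(-6 + \left(\frac{37}{4}\right)^{2}\right)^{2} - 415} = \sqrt{\left(-6 + \frac{1369}{16}\right)^{2} - 415} = \sqrt{\left(\frac{1273}{16}\right)^{2} - 415} = \sqrt{\frac{1620529}{256} - 415} = \sqrt{\frac{1514289}{256}} = \frac{\sqrt{1514289}}{16}$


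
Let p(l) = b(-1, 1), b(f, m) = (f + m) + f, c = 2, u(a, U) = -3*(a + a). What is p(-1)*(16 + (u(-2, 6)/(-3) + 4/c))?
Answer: -14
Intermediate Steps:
u(a, U) = -6*a
b(f, m) = m + 2*f
p(l) = -1 (p(l) = 1 + 2*(-1) = 1 - 2 = -1)
p(-1)*(16 + (u(-2, 6)/(-3) + 4/c)) = -(16 + (-6*(-2)/(-3) + 4/2)) = -(16 + (12*(-1/3) + 4*(1/2))) = -(16 + (-4 + 2)) = -(16 - 2) = -1*14 = -14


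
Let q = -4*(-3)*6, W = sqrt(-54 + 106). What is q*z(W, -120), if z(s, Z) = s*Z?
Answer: -17280*sqrt(13) ≈ -62304.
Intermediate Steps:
W = 2*sqrt(13) (W = sqrt(52) = 2*sqrt(13) ≈ 7.2111)
z(s, Z) = Z*s
q = 72 (q = 12*6 = 72)
q*z(W, -120) = 72*(-240*sqrt(13)) = -17280*sqrt(13)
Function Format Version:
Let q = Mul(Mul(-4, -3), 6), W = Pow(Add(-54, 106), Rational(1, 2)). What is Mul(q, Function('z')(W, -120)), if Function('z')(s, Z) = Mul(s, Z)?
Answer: Mul(-17280, Pow(13, Rational(1, 2))) ≈ -62304.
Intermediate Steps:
W = Mul(2, Pow(13, Rational(1, 2))) (W = Pow(52, Rational(1, 2)) = Mul(2, Pow(13, Rational(1, 2))) ≈ 7.2111)
Function('z')(s, Z) = Mul(Z, s)
q = 72 (q = Mul(12, 6) = 72)
Mul(q, Function('z')(W, -120)) = Mul(72, Mul(-120, Mul(2, Pow(13, Rational(1, 2))))) = Mul(72, Mul(-240, Pow(13, Rational(1, 2)))) = Mul(-17280, Pow(13, Rational(1, 2)))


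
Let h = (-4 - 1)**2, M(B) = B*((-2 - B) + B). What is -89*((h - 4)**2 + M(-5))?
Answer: -40139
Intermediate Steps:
M(B) = -2*B (M(B) = B*(-2) = -2*B)
h = 25 (h = (-5)**2 = 25)
-89*((h - 4)**2 + M(-5)) = -89*((25 - 4)**2 - 2*(-5)) = -89*(21**2 + 10) = -89*(441 + 10) = -89*451 = -40139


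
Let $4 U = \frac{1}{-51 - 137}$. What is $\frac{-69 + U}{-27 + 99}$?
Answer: $- \frac{51889}{54144} \approx -0.95835$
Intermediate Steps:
$U = - \frac{1}{752}$ ($U = \frac{1}{4 \left(-51 - 137\right)} = \frac{1}{4 \left(-188\right)} = \frac{1}{4} \left(- \frac{1}{188}\right) = - \frac{1}{752} \approx -0.0013298$)
$\frac{-69 + U}{-27 + 99} = \frac{-69 - \frac{1}{752}}{-27 + 99} = - \frac{51889}{752 \cdot 72} = \left(- \frac{51889}{752}\right) \frac{1}{72} = - \frac{51889}{54144}$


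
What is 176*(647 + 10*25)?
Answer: 157872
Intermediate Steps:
176*(647 + 10*25) = 176*(647 + 250) = 176*897 = 157872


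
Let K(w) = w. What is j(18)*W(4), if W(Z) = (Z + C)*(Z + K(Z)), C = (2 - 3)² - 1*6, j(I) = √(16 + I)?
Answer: -8*√34 ≈ -46.648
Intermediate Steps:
C = -5 (C = (-1)² - 6 = 1 - 6 = -5)
W(Z) = 2*Z*(-5 + Z) (W(Z) = (Z - 5)*(Z + Z) = (-5 + Z)*(2*Z) = 2*Z*(-5 + Z))
j(18)*W(4) = √(16 + 18)*(2*4*(-5 + 4)) = √34*(2*4*(-1)) = √34*(-8) = -8*√34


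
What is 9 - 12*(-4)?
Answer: 57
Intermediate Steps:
9 - 12*(-4) = 9 + 48 = 57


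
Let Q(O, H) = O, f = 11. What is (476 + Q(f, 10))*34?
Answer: 16558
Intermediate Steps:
(476 + Q(f, 10))*34 = (476 + 11)*34 = 487*34 = 16558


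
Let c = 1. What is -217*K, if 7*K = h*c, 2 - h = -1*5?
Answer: -217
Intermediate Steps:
h = 7 (h = 2 - (-1)*5 = 2 - 1*(-5) = 2 + 5 = 7)
K = 1 (K = (7*1)/7 = (⅐)*7 = 1)
-217*K = -217*1 = -217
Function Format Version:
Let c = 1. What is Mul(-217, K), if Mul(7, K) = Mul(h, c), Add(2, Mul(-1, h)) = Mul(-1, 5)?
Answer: -217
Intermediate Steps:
h = 7 (h = Add(2, Mul(-1, Mul(-1, 5))) = Add(2, Mul(-1, -5)) = Add(2, 5) = 7)
K = 1 (K = Mul(Rational(1, 7), Mul(7, 1)) = Mul(Rational(1, 7), 7) = 1)
Mul(-217, K) = Mul(-217, 1) = -217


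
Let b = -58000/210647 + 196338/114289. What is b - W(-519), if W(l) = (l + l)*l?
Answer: -12969500778063040/24074634983 ≈ -5.3872e+5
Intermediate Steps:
W(l) = 2*l**2 (W(l) = (2*l)*l = 2*l**2)
b = 34729248686/24074634983 (b = -58000*1/210647 + 196338*(1/114289) = -58000/210647 + 196338/114289 = 34729248686/24074634983 ≈ 1.4426)
b - W(-519) = 34729248686/24074634983 - 2*(-519)**2 = 34729248686/24074634983 - 2*269361 = 34729248686/24074634983 - 1*538722 = 34729248686/24074634983 - 538722 = -12969500778063040/24074634983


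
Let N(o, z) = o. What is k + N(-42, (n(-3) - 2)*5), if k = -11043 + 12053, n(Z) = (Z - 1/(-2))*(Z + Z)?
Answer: 968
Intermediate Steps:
n(Z) = 2*Z*(½ + Z) (n(Z) = (Z - 1*(-½))*(2*Z) = (Z + ½)*(2*Z) = (½ + Z)*(2*Z) = 2*Z*(½ + Z))
k = 1010
k + N(-42, (n(-3) - 2)*5) = 1010 - 42 = 968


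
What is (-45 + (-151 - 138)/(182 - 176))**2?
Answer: 312481/36 ≈ 8680.0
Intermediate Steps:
(-45 + (-151 - 138)/(182 - 176))**2 = (-45 - 289/6)**2 = (-559/6)**2 = 312481/36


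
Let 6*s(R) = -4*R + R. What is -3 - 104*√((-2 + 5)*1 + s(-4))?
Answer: -3 - 104*√5 ≈ -235.55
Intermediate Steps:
s(R) = -R/2 (s(R) = (-4*R + R)/6 = (-3*R)/6 = -R/2)
-3 - 104*√((-2 + 5)*1 + s(-4)) = -3 - 104*√((-2 + 5)*1 - ½*(-4)) = -3 - 104*√(3*1 + 2) = -3 - 104*√(3 + 2) = -3 - 104*√5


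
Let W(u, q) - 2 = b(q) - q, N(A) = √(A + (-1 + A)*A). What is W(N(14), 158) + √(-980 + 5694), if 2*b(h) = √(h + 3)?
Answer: -156 + √4714 + √161/2 ≈ -80.997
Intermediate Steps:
b(h) = √(3 + h)/2 (b(h) = √(h + 3)/2 = √(3 + h)/2)
N(A) = √(A + A*(-1 + A))
W(u, q) = 2 + √(3 + q)/2 - q (W(u, q) = 2 + (√(3 + q)/2 - q) = 2 + √(3 + q)/2 - q)
W(N(14), 158) + √(-980 + 5694) = (2 + √(3 + 158)/2 - 1*158) + √(-980 + 5694) = (2 + √161/2 - 158) + √4714 = (-156 + √161/2) + √4714 = -156 + √4714 + √161/2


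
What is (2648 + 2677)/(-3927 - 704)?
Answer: -5325/4631 ≈ -1.1499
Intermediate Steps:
(2648 + 2677)/(-3927 - 704) = 5325/(-4631) = 5325*(-1/4631) = -5325/4631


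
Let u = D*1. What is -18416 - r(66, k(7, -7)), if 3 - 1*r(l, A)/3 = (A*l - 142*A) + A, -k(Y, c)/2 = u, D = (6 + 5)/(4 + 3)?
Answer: -124025/7 ≈ -17718.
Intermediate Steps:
D = 11/7 ≈ 1.5714
u = 11/7 (u = (11/7)*1 = 11/7 ≈ 1.5714)
k(Y, c) = -22/7 (k(Y, c) = -2*11/7 = -22/7)
r(l, A) = 9 + 423*A - 3*A*l (r(l, A) = 9 - 3*((A*l - 142*A) + A) = 9 - 3*((-142*A + A*l) + A) = 9 - 3*(-141*A + A*l) = 9 + (423*A - 3*A*l) = 9 + 423*A - 3*A*l)
-18416 - r(66, k(7, -7)) = -18416 - (9 + 423*(-22/7) - 3*(-22/7)*66) = -18416 - (9 - 9306/7 + 4356/7) = -18416 - 1*(-4887/7) = -18416 + 4887/7 = -124025/7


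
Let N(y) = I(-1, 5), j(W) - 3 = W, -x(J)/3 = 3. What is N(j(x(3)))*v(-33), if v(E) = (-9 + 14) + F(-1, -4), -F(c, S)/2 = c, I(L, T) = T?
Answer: 35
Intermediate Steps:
F(c, S) = -2*c
x(J) = -9 (x(J) = -3*3 = -9)
v(E) = 7 (v(E) = (-9 + 14) - 2*(-1) = 5 + 2 = 7)
j(W) = 3 + W
N(y) = 5
N(j(x(3)))*v(-33) = 5*7 = 35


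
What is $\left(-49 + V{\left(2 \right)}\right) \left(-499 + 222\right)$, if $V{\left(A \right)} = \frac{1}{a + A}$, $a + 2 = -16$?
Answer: $\frac{217445}{16} \approx 13590.0$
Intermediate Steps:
$a = -18$ ($a = -2 - 16 = -18$)
$V{\left(A \right)} = \frac{1}{-18 + A}$
$\left(-49 + V{\left(2 \right)}\right) \left(-499 + 222\right) = \left(-49 + \frac{1}{-18 + 2}\right) \left(-499 + 222\right) = \left(-49 + \frac{1}{-16}\right) \left(-277\right) = \left(-49 - \frac{1}{16}\right) \left(-277\right) = \left(- \frac{785}{16}\right) \left(-277\right) = \frac{217445}{16}$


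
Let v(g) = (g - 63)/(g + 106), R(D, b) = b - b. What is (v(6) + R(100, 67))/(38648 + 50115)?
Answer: -57/9941456 ≈ -5.7336e-6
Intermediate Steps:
R(D, b) = 0
v(g) = (-63 + g)/(106 + g)
(v(6) + R(100, 67))/(38648 + 50115) = ((-63 + 6)/(106 + 6) + 0)/(38648 + 50115) = (-57/112 + 0)/88763 = ((1/112)*(-57) + 0)*(1/88763) = (-57/112 + 0)*(1/88763) = -57/112*1/88763 = -57/9941456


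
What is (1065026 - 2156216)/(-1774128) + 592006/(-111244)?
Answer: -1334635173/283564792 ≈ -4.7066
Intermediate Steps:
(1065026 - 2156216)/(-1774128) + 592006/(-111244) = -1091190*(-1/1774128) + 592006*(-1/111244) = 181865/295688 - 10207/1918 = -1334635173/283564792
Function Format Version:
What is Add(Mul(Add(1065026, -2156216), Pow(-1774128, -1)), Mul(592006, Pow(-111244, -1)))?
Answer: Rational(-1334635173, 283564792) ≈ -4.7066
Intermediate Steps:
Add(Mul(Add(1065026, -2156216), Pow(-1774128, -1)), Mul(592006, Pow(-111244, -1))) = Add(Mul(-1091190, Rational(-1, 1774128)), Mul(592006, Rational(-1, 111244))) = Add(Rational(181865, 295688), Rational(-10207, 1918)) = Rational(-1334635173, 283564792)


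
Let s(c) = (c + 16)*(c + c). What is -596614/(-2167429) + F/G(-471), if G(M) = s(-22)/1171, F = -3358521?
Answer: -258306833301271/17339432 ≈ -1.4897e+7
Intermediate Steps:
s(c) = 2*c*(16 + c) (s(c) = (16 + c)*(2*c) = 2*c*(16 + c))
G(M) = 264/1171 (G(M) = (2*(-22)*(16 - 22))/1171 = (2*(-22)*(-6))*(1/1171) = 264*(1/1171) = 264/1171)
-596614/(-2167429) + F/G(-471) = -596614/(-2167429) - 3358521/264/1171 = -596614*(-1/2167429) - 3358521*1171/264 = 596614/2167429 - 1310942697/88 = -258306833301271/17339432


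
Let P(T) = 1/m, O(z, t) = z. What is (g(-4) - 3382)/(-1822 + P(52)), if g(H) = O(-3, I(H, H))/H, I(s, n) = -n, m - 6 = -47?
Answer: 554525/298812 ≈ 1.8558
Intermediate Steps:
m = -41 (m = 6 - 47 = -41)
P(T) = -1/41 (P(T) = 1/(-41) = -1/41)
g(H) = -3/H
(g(-4) - 3382)/(-1822 + P(52)) = (-3/(-4) - 3382)/(-1822 - 1/41) = (-3*(-¼) - 3382)/(-74703/41) = (¾ - 3382)*(-41/74703) = -13525/4*(-41/74703) = 554525/298812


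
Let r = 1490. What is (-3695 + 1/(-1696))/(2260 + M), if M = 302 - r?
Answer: -6266721/1818112 ≈ -3.4468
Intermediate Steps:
M = -1188 (M = 302 - 1*1490 = 302 - 1490 = -1188)
(-3695 + 1/(-1696))/(2260 + M) = (-3695 + 1/(-1696))/(2260 - 1188) = (-3695 - 1/1696)/1072 = -6266721/1696*1/1072 = -6266721/1818112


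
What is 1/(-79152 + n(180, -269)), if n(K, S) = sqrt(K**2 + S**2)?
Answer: -79152/6264934343 - sqrt(104761)/6264934343 ≈ -1.2686e-5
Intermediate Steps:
1/(-79152 + n(180, -269)) = 1/(-79152 + sqrt(180**2 + (-269)**2)) = 1/(-79152 + sqrt(32400 + 72361)) = 1/(-79152 + sqrt(104761))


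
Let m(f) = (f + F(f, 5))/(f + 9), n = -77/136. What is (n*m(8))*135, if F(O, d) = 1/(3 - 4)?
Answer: -72765/2312 ≈ -31.473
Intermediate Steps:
n = -77/136 (n = -77*1/136 = -77/136 ≈ -0.56618)
F(O, d) = -1 (F(O, d) = 1/(-1) = -1)
m(f) = (-1 + f)/(9 + f) (m(f) = (f - 1)/(f + 9) = (-1 + f)/(9 + f))
(n*m(8))*135 = -77*(-1 + 8)/(136*(9 + 8))*135 = -77*7/(136*17)*135 = -77*7/2312*135 = -77/136*7/17*135 = -539/2312*135 = -72765/2312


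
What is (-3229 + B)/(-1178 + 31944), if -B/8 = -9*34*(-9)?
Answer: -25261/30766 ≈ -0.82107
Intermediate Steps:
B = -22032 (B = -8*(-9*34)*(-9) = -(-2448)*(-9) = -8*2754 = -22032)
(-3229 + B)/(-1178 + 31944) = (-3229 - 22032)/(-1178 + 31944) = -25261/30766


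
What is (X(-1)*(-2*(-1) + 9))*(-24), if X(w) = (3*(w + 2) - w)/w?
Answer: 1056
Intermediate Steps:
X(w) = (6 + 2*w)/w (X(w) = (3*(2 + w) - w)/w = ((6 + 3*w) - w)/w = (6 + 2*w)/w)
(X(-1)*(-2*(-1) + 9))*(-24) = ((2 + 6/(-1))*(-2*(-1) + 9))*(-24) = ((2 + 6*(-1))*(2 + 9))*(-24) = ((2 - 6)*11)*(-24) = -4*11*(-24) = -44*(-24) = 1056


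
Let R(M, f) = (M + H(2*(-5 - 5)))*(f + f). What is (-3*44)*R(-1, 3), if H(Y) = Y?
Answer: 16632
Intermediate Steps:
R(M, f) = 2*f*(-20 + M) (R(M, f) = (M + 2*(-5 - 5))*(f + f) = (M + 2*(-10))*(2*f) = (M - 20)*(2*f) = (-20 + M)*(2*f) = 2*f*(-20 + M))
(-3*44)*R(-1, 3) = (-3*44)*(2*3*(-20 - 1)) = -264*3*(-21) = -132*(-126) = 16632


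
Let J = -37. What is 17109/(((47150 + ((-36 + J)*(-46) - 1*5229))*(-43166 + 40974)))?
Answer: -1901/11027952 ≈ -0.00017238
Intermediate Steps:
17109/(((47150 + ((-36 + J)*(-46) - 1*5229))*(-43166 + 40974))) = 17109/(((47150 + ((-36 - 37)*(-46) - 1*5229))*(-43166 + 40974))) = 17109/(((47150 + (-73*(-46) - 5229))*(-2192))) = 17109/(((47150 + (3358 - 5229))*(-2192))) = 17109/(((47150 - 1871)*(-2192))) = 17109/((45279*(-2192))) = 17109/(-99251568) = 17109*(-1/99251568) = -1901/11027952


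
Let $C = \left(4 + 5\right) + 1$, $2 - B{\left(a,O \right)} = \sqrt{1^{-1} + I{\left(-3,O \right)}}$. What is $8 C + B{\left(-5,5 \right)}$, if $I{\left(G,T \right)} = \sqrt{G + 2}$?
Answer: $82 - \sqrt{1 + i} \approx 80.901 - 0.45509 i$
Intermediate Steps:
$I{\left(G,T \right)} = \sqrt{2 + G}$
$B{\left(a,O \right)} = 2 - \sqrt{1 + i}$ ($B{\left(a,O \right)} = 2 - \sqrt{1^{-1} + \sqrt{2 - 3}} = 2 - \sqrt{1 + \sqrt{-1}} = 2 - \sqrt{1 + i}$)
$C = 10$ ($C = 9 + 1 = 10$)
$8 C + B{\left(-5,5 \right)} = 8 \cdot 10 + \left(2 - \sqrt{1 + i}\right) = 80 + \left(2 - \sqrt{1 + i}\right) = 82 - \sqrt{1 + i}$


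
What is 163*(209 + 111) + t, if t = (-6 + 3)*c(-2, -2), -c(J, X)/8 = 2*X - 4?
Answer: 51968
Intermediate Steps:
c(J, X) = 32 - 16*X (c(J, X) = -8*(2*X - 4) = -8*(-4 + 2*X) = 32 - 16*X)
t = -192 (t = (-6 + 3)*(32 - 16*(-2)) = -3*(32 + 32) = -3*64 = -192)
163*(209 + 111) + t = 163*(209 + 111) - 192 = 163*320 - 192 = 52160 - 192 = 51968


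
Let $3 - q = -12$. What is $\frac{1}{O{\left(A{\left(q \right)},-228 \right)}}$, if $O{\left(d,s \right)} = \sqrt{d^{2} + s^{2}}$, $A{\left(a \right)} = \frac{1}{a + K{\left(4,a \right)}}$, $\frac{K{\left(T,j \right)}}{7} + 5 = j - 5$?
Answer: $\frac{50 \sqrt{129960001}}{129960001} \approx 0.004386$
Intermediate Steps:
$K{\left(T,j \right)} = -70 + 7 j$ ($K{\left(T,j \right)} = -35 + 7 \left(j - 5\right) = -35 + 7 \left(-5 + j\right) = -35 + \left(-35 + 7 j\right) = -70 + 7 j$)
$q = 15$ ($q = 3 - -12 = 3 + 12 = 15$)
$A{\left(a \right)} = \frac{1}{-70 + 8 a}$ ($A{\left(a \right)} = \frac{1}{a + \left(-70 + 7 a\right)} = \frac{1}{-70 + 8 a}$)
$\frac{1}{O{\left(A{\left(q \right)},-228 \right)}} = \frac{1}{\sqrt{\left(\frac{1}{2 \left(-35 + 4 \cdot 15\right)}\right)^{2} + \left(-228\right)^{2}}} = \frac{1}{\sqrt{\left(\frac{1}{2 \left(-35 + 60\right)}\right)^{2} + 51984}} = \frac{1}{\sqrt{\left(\frac{1}{2 \cdot 25}\right)^{2} + 51984}} = \frac{1}{\sqrt{\left(\frac{1}{2} \cdot \frac{1}{25}\right)^{2} + 51984}} = \frac{1}{\sqrt{\left(\frac{1}{50}\right)^{2} + 51984}} = \frac{1}{\sqrt{\frac{1}{2500} + 51984}} = \frac{1}{\sqrt{\frac{129960001}{2500}}} = \frac{1}{\frac{1}{50} \sqrt{129960001}} = \frac{50 \sqrt{129960001}}{129960001}$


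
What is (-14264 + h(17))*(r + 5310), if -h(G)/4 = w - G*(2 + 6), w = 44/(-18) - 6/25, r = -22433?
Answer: 52817331832/225 ≈ 2.3474e+8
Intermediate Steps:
w = -604/225 (w = 44*(-1/18) - 6*1/25 = -22/9 - 6/25 = -604/225 ≈ -2.6844)
h(G) = 2416/225 + 32*G (h(G) = -4*(-604/225 - G*(2 + 6)) = -4*(-604/225 - G*8) = -4*(-604/225 - 8*G) = 2416/225 + 32*G)
(-14264 + h(17))*(r + 5310) = (-14264 + (2416/225 + 32*17))*(-22433 + 5310) = (-14264 + (2416/225 + 544))*(-17123) = (-14264 + 124816/225)*(-17123) = -3084584/225*(-17123) = 52817331832/225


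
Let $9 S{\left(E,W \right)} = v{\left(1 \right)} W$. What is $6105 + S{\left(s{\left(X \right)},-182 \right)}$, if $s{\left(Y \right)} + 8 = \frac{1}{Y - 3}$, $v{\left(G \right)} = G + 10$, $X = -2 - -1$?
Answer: $\frac{52943}{9} \approx 5882.6$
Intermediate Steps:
$X = -1$ ($X = -2 + 1 = -1$)
$v{\left(G \right)} = 10 + G$
$s{\left(Y \right)} = -8 + \frac{1}{-3 + Y}$ ($s{\left(Y \right)} = -8 + \frac{1}{Y - 3} = -8 + \frac{1}{-3 + Y}$)
$S{\left(E,W \right)} = \frac{11 W}{9}$ ($S{\left(E,W \right)} = \frac{\left(10 + 1\right) W}{9} = \frac{11 W}{9}$)
$6105 + S{\left(s{\left(X \right)},-182 \right)} = 6105 + \frac{11}{9} \left(-182\right) = 6105 - \frac{2002}{9} = \frac{52943}{9}$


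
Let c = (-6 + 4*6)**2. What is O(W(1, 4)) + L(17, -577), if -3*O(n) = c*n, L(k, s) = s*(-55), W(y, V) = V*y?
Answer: 31303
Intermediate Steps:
L(k, s) = -55*s
c = 324 (c = (-6 + 24)**2 = 18**2 = 324)
O(n) = -108*n
O(W(1, 4)) + L(17, -577) = -432 - 55*(-577) = -108*4 + 31735 = -432 + 31735 = 31303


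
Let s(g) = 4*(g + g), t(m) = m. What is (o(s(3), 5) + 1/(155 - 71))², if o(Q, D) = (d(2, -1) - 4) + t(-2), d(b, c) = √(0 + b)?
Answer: 267121/7056 - 503*√2/42 ≈ 20.920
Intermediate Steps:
d(b, c) = √b
s(g) = 8*g (s(g) = 4*(2*g) = 8*g)
o(Q, D) = -6 + √2 (o(Q, D) = (√2 - 4) - 2 = (-4 + √2) - 2 = -6 + √2)
(o(s(3), 5) + 1/(155 - 71))² = ((-6 + √2) + 1/(155 - 71))² = ((-6 + √2) + 1/84)² = (-503/84 + √2)²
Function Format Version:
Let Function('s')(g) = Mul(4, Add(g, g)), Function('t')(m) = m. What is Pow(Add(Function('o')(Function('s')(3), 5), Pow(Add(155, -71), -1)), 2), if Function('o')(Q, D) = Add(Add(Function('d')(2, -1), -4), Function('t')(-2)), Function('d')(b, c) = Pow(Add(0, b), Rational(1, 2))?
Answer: Add(Rational(267121, 7056), Mul(Rational(-503, 42), Pow(2, Rational(1, 2)))) ≈ 20.920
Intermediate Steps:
Function('d')(b, c) = Pow(b, Rational(1, 2))
Function('s')(g) = Mul(8, g) (Function('s')(g) = Mul(4, Mul(2, g)) = Mul(8, g))
Function('o')(Q, D) = Add(-6, Pow(2, Rational(1, 2))) (Function('o')(Q, D) = Add(Add(Pow(2, Rational(1, 2)), -4), -2) = Add(Add(-4, Pow(2, Rational(1, 2))), -2) = Add(-6, Pow(2, Rational(1, 2))))
Pow(Add(Function('o')(Function('s')(3), 5), Pow(Add(155, -71), -1)), 2) = Pow(Add(Add(-6, Pow(2, Rational(1, 2))), Pow(Add(155, -71), -1)), 2) = Pow(Add(Add(-6, Pow(2, Rational(1, 2))), Pow(84, -1)), 2) = Pow(Add(Add(-6, Pow(2, Rational(1, 2))), Rational(1, 84)), 2) = Pow(Add(Rational(-503, 84), Pow(2, Rational(1, 2))), 2)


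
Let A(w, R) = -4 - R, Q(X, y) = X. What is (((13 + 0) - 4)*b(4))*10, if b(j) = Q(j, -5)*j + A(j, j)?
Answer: 720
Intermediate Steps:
b(j) = -4 + j**2 - j (b(j) = j*j + (-4 - j) = j**2 + (-4 - j) = -4 + j**2 - j)
(((13 + 0) - 4)*b(4))*10 = (((13 + 0) - 4)*(-4 + 4**2 - 1*4))*10 = ((13 - 4)*(-4 + 16 - 4))*10 = (9*8)*10 = 72*10 = 720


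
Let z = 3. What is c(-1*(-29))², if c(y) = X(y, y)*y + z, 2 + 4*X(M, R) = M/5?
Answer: 373321/400 ≈ 933.30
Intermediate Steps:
X(M, R) = -½ + M/20 (X(M, R) = -½ + (M/5)/4 = -½ + M/20)
c(y) = 3 + y*(-½ + y/20) (c(y) = (-½ + y/20)*y + 3 = y*(-½ + y/20) + 3 = 3 + y*(-½ + y/20))
c(-1*(-29))² = (3 + (-1*(-29))*(-10 - 1*(-29))/20)² = (3 + (1/20)*29*(-10 + 29))² = (3 + (1/20)*29*19)² = (3 + 551/20)² = (611/20)² = 373321/400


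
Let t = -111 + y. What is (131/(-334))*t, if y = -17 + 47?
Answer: 10611/334 ≈ 31.769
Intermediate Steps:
y = 30
t = -81 (t = -111 + 30 = -81)
(131/(-334))*t = (131/(-334))*(-81) = (131*(-1/334))*(-81) = -131/334*(-81) = 10611/334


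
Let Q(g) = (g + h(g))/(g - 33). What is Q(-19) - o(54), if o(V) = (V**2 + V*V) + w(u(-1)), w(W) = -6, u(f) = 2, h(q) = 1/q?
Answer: -2877863/494 ≈ -5825.6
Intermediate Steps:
o(V) = -6 + 2*V**2 (o(V) = (V**2 + V*V) - 6 = (V**2 + V**2) - 6 = 2*V**2 - 6 = -6 + 2*V**2)
Q(g) = (g + 1/g)/(-33 + g) (Q(g) = (g + 1/g)/(g - 33) = (g + 1/g)/(-33 + g))
Q(-19) - o(54) = (1 + (-19)**2)/((-19)*(-33 - 19)) - (-6 + 2*54**2) = -1/19*(1 + 361)/(-52) - (-6 + 2*2916) = -1/19*(-1/52)*362 - (-6 + 5832) = 181/494 - 1*5826 = 181/494 - 5826 = -2877863/494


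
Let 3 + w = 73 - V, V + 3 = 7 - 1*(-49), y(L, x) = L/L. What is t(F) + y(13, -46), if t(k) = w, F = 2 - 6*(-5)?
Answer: 18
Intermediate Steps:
y(L, x) = 1
F = 32 (F = 2 + 30 = 32)
V = 53 (V = -3 + (7 - 1*(-49)) = -3 + (7 + 49) = -3 + 56 = 53)
w = 17 (w = -3 + (73 - 1*53) = -3 + (73 - 53) = -3 + 20 = 17)
t(k) = 17
t(F) + y(13, -46) = 17 + 1 = 18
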